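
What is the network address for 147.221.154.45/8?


IP:   10010011.11011101.10011010.00101101
Mask: 11111111.00000000.00000000.00000000
AND operation:
Net:  10010011.00000000.00000000.00000000
Network: 147.0.0.0/8


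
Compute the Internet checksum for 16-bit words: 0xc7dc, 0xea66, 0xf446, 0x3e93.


Sum all words (with carry folding):
+ 0xc7dc = 0xc7dc
+ 0xea66 = 0xb243
+ 0xf446 = 0xa68a
+ 0x3e93 = 0xe51d
One's complement: ~0xe51d
Checksum = 0x1ae2


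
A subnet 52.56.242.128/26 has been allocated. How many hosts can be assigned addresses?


Host bits = 32 - 26 = 6
Total addresses = 2^6 = 64
Usable = total - 2 (network and broadcast)
Usable hosts: 62


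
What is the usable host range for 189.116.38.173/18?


Network: 189.116.0.0
Broadcast: 189.116.63.255
First usable = network + 1
Last usable = broadcast - 1
Range: 189.116.0.1 to 189.116.63.254


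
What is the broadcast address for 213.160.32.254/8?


Network: 213.0.0.0/8
Host bits = 24
Set all host bits to 1:
Broadcast: 213.255.255.255


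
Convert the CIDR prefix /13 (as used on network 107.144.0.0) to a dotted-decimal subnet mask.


/13 means 13 network bits, 19 host bits
Binary: 11111111111110000000000000000000
Mask: 255.248.0.0


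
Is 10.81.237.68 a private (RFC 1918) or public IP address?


RFC 1918 private ranges:
  10.0.0.0/8 (10.0.0.0 - 10.255.255.255)
  172.16.0.0/12 (172.16.0.0 - 172.31.255.255)
  192.168.0.0/16 (192.168.0.0 - 192.168.255.255)
Private (in 10.0.0.0/8)


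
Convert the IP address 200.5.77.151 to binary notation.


200 = 11001000
5 = 00000101
77 = 01001101
151 = 10010111
Binary: 11001000.00000101.01001101.10010111


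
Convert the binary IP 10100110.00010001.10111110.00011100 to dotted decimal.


10100110 = 166
00010001 = 17
10111110 = 190
00011100 = 28
IP: 166.17.190.28


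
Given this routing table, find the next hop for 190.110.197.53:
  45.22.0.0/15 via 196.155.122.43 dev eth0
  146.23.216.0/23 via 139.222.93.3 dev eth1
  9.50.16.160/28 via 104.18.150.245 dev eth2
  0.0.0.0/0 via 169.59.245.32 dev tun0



Longest prefix match for 190.110.197.53:
  /15 45.22.0.0: no
  /23 146.23.216.0: no
  /28 9.50.16.160: no
  /0 0.0.0.0: MATCH
Selected: next-hop 169.59.245.32 via tun0 (matched /0)


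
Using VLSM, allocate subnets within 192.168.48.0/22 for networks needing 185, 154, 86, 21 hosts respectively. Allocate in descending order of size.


185 hosts -> /24 (254 usable): 192.168.48.0/24
154 hosts -> /24 (254 usable): 192.168.49.0/24
86 hosts -> /25 (126 usable): 192.168.50.0/25
21 hosts -> /27 (30 usable): 192.168.50.128/27
Allocation: 192.168.48.0/24 (185 hosts, 254 usable); 192.168.49.0/24 (154 hosts, 254 usable); 192.168.50.0/25 (86 hosts, 126 usable); 192.168.50.128/27 (21 hosts, 30 usable)


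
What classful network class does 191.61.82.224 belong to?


First octet: 191
Binary: 10111111
10xxxxxx -> Class B (128-191)
Class B, default mask 255.255.0.0 (/16)


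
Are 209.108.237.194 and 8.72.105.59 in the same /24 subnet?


Mask: 255.255.255.0
209.108.237.194 AND mask = 209.108.237.0
8.72.105.59 AND mask = 8.72.105.0
No, different subnets (209.108.237.0 vs 8.72.105.0)


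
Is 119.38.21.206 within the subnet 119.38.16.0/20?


Subnet network: 119.38.16.0
Test IP AND mask: 119.38.16.0
Yes, 119.38.21.206 is in 119.38.16.0/20


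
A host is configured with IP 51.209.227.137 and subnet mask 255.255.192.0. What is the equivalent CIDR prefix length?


Binary: 11111111.11111111.11000000.00000000
Count leading 1s
Prefix: /18


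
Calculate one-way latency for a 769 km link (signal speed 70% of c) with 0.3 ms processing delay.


Speed = 0.7 * 3e5 km/s = 210000 km/s
Propagation delay = 769 / 210000 = 0.0037 s = 3.6619 ms
Processing delay = 0.3 ms
Total one-way latency = 3.9619 ms


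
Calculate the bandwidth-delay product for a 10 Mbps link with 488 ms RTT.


BDP = bandwidth * RTT
= 10 Mbps * 488 ms
= 10 * 1e6 * 488 / 1000 bits
= 4880000 bits
= 610000 bytes
= 595.7031 KB
BDP = 4880000 bits (610000 bytes)


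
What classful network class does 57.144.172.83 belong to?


First octet: 57
Binary: 00111001
0xxxxxxx -> Class A (1-126)
Class A, default mask 255.0.0.0 (/8)


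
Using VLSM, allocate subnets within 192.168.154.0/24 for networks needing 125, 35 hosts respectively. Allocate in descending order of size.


125 hosts -> /25 (126 usable): 192.168.154.0/25
35 hosts -> /26 (62 usable): 192.168.154.128/26
Allocation: 192.168.154.0/25 (125 hosts, 126 usable); 192.168.154.128/26 (35 hosts, 62 usable)


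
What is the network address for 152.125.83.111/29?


IP:   10011000.01111101.01010011.01101111
Mask: 11111111.11111111.11111111.11111000
AND operation:
Net:  10011000.01111101.01010011.01101000
Network: 152.125.83.104/29


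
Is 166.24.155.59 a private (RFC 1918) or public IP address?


RFC 1918 private ranges:
  10.0.0.0/8 (10.0.0.0 - 10.255.255.255)
  172.16.0.0/12 (172.16.0.0 - 172.31.255.255)
  192.168.0.0/16 (192.168.0.0 - 192.168.255.255)
Public (not in any RFC 1918 range)


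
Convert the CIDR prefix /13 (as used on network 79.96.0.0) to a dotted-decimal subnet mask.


/13 means 13 network bits, 19 host bits
Binary: 11111111111110000000000000000000
Mask: 255.248.0.0


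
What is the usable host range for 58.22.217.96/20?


Network: 58.22.208.0
Broadcast: 58.22.223.255
First usable = network + 1
Last usable = broadcast - 1
Range: 58.22.208.1 to 58.22.223.254


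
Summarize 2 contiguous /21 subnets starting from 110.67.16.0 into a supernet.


Original prefix: /21
Number of subnets: 2 = 2^1
New prefix = 21 - 1 = 20
Supernet: 110.67.16.0/20


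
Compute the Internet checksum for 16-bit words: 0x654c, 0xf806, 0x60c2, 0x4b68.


Sum all words (with carry folding):
+ 0x654c = 0x654c
+ 0xf806 = 0x5d53
+ 0x60c2 = 0xbe15
+ 0x4b68 = 0x097e
One's complement: ~0x097e
Checksum = 0xf681


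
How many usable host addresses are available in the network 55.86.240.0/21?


Host bits = 32 - 21 = 11
Total addresses = 2^11 = 2048
Usable = total - 2 (network and broadcast)
Usable hosts: 2046


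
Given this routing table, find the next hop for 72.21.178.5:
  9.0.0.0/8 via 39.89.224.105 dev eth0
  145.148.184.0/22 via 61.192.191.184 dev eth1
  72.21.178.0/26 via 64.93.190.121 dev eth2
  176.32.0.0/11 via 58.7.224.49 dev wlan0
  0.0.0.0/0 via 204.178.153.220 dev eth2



Longest prefix match for 72.21.178.5:
  /8 9.0.0.0: no
  /22 145.148.184.0: no
  /26 72.21.178.0: MATCH
  /11 176.32.0.0: no
  /0 0.0.0.0: MATCH
Selected: next-hop 64.93.190.121 via eth2 (matched /26)


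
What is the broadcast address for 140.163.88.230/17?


Network: 140.163.0.0/17
Host bits = 15
Set all host bits to 1:
Broadcast: 140.163.127.255


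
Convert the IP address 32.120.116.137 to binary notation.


32 = 00100000
120 = 01111000
116 = 01110100
137 = 10001001
Binary: 00100000.01111000.01110100.10001001


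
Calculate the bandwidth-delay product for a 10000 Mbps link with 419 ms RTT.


BDP = bandwidth * RTT
= 10000 Mbps * 419 ms
= 10000 * 1e6 * 419 / 1000 bits
= 4190000000 bits
= 523750000 bytes
= 511474.6094 KB
BDP = 4190000000 bits (523750000 bytes)


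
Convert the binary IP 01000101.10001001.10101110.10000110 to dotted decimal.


01000101 = 69
10001001 = 137
10101110 = 174
10000110 = 134
IP: 69.137.174.134


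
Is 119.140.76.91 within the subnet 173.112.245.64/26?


Subnet network: 173.112.245.64
Test IP AND mask: 119.140.76.64
No, 119.140.76.91 is not in 173.112.245.64/26


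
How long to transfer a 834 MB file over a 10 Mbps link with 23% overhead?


Effective throughput = 10 * (1 - 23/100) = 7.7 Mbps
File size in Mb = 834 * 8 = 6672 Mb
Time = 6672 / 7.7
Time = 866.4935 seconds


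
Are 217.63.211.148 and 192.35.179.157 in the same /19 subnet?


Mask: 255.255.224.0
217.63.211.148 AND mask = 217.63.192.0
192.35.179.157 AND mask = 192.35.160.0
No, different subnets (217.63.192.0 vs 192.35.160.0)


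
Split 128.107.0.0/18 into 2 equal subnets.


New prefix = 18 + 1 = 19
Each subnet has 8192 addresses
  128.107.0.0/19
  128.107.32.0/19
Subnets: 128.107.0.0/19, 128.107.32.0/19


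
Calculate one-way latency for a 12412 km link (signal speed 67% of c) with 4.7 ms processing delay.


Speed = 0.67 * 3e5 km/s = 201000 km/s
Propagation delay = 12412 / 201000 = 0.0618 s = 61.7512 ms
Processing delay = 4.7 ms
Total one-way latency = 66.4512 ms


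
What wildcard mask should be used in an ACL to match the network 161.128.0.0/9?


Subnet mask: 255.128.0.0
Wildcard = 255.255.255.255 - subnet mask
255 - 255 = 0
255 - 128 = 127
255 - 0 = 255
255 - 0 = 255
Wildcard: 0.127.255.255


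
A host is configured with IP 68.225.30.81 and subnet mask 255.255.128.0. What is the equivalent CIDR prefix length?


Binary: 11111111.11111111.10000000.00000000
Count leading 1s
Prefix: /17


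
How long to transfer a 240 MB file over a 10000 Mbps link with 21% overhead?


Effective throughput = 10000 * (1 - 21/100) = 7900 Mbps
File size in Mb = 240 * 8 = 1920 Mb
Time = 1920 / 7900
Time = 0.243 seconds


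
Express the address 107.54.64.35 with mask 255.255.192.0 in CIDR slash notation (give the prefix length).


Binary: 11111111.11111111.11000000.00000000
Count leading 1s
Prefix: /18


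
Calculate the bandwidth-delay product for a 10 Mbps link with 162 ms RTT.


BDP = bandwidth * RTT
= 10 Mbps * 162 ms
= 10 * 1e6 * 162 / 1000 bits
= 1620000 bits
= 202500 bytes
= 197.7539 KB
BDP = 1620000 bits (202500 bytes)


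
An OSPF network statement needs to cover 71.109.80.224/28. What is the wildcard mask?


Subnet mask: 255.255.255.240
Wildcard = 255.255.255.255 - subnet mask
255 - 255 = 0
255 - 255 = 0
255 - 255 = 0
255 - 240 = 15
Wildcard: 0.0.0.15


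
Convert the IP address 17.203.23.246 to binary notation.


17 = 00010001
203 = 11001011
23 = 00010111
246 = 11110110
Binary: 00010001.11001011.00010111.11110110


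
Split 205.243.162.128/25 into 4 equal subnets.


New prefix = 25 + 2 = 27
Each subnet has 32 addresses
  205.243.162.128/27
  205.243.162.160/27
  205.243.162.192/27
  205.243.162.224/27
Subnets: 205.243.162.128/27, 205.243.162.160/27, 205.243.162.192/27, 205.243.162.224/27


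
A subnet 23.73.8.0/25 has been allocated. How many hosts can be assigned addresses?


Host bits = 32 - 25 = 7
Total addresses = 2^7 = 128
Usable = total - 2 (network and broadcast)
Usable hosts: 126


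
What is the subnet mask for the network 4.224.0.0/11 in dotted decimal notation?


/11 means 11 network bits, 21 host bits
Binary: 11111111111000000000000000000000
Mask: 255.224.0.0


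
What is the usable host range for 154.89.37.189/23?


Network: 154.89.36.0
Broadcast: 154.89.37.255
First usable = network + 1
Last usable = broadcast - 1
Range: 154.89.36.1 to 154.89.37.254


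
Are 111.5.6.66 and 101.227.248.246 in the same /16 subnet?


Mask: 255.255.0.0
111.5.6.66 AND mask = 111.5.0.0
101.227.248.246 AND mask = 101.227.0.0
No, different subnets (111.5.0.0 vs 101.227.0.0)


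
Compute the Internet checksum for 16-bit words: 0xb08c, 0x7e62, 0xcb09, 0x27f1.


Sum all words (with carry folding):
+ 0xb08c = 0xb08c
+ 0x7e62 = 0x2eef
+ 0xcb09 = 0xf9f8
+ 0x27f1 = 0x21ea
One's complement: ~0x21ea
Checksum = 0xde15


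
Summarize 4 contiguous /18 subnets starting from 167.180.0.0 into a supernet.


Original prefix: /18
Number of subnets: 4 = 2^2
New prefix = 18 - 2 = 16
Supernet: 167.180.0.0/16


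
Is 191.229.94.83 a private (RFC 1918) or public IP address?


RFC 1918 private ranges:
  10.0.0.0/8 (10.0.0.0 - 10.255.255.255)
  172.16.0.0/12 (172.16.0.0 - 172.31.255.255)
  192.168.0.0/16 (192.168.0.0 - 192.168.255.255)
Public (not in any RFC 1918 range)


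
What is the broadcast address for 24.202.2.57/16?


Network: 24.202.0.0/16
Host bits = 16
Set all host bits to 1:
Broadcast: 24.202.255.255


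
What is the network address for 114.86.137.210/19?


IP:   01110010.01010110.10001001.11010010
Mask: 11111111.11111111.11100000.00000000
AND operation:
Net:  01110010.01010110.10000000.00000000
Network: 114.86.128.0/19


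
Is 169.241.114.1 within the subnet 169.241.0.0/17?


Subnet network: 169.241.0.0
Test IP AND mask: 169.241.0.0
Yes, 169.241.114.1 is in 169.241.0.0/17


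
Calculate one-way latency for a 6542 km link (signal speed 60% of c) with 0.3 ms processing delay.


Speed = 0.6 * 3e5 km/s = 180000 km/s
Propagation delay = 6542 / 180000 = 0.0363 s = 36.3444 ms
Processing delay = 0.3 ms
Total one-way latency = 36.6444 ms


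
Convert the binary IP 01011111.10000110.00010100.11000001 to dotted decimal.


01011111 = 95
10000110 = 134
00010100 = 20
11000001 = 193
IP: 95.134.20.193


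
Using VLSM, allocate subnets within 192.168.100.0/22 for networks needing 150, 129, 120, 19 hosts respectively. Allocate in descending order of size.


150 hosts -> /24 (254 usable): 192.168.100.0/24
129 hosts -> /24 (254 usable): 192.168.101.0/24
120 hosts -> /25 (126 usable): 192.168.102.0/25
19 hosts -> /27 (30 usable): 192.168.102.128/27
Allocation: 192.168.100.0/24 (150 hosts, 254 usable); 192.168.101.0/24 (129 hosts, 254 usable); 192.168.102.0/25 (120 hosts, 126 usable); 192.168.102.128/27 (19 hosts, 30 usable)


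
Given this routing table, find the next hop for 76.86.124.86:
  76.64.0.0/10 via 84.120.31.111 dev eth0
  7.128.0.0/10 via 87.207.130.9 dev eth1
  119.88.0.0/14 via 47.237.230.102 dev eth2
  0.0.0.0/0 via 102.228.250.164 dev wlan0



Longest prefix match for 76.86.124.86:
  /10 76.64.0.0: MATCH
  /10 7.128.0.0: no
  /14 119.88.0.0: no
  /0 0.0.0.0: MATCH
Selected: next-hop 84.120.31.111 via eth0 (matched /10)


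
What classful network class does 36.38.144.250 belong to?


First octet: 36
Binary: 00100100
0xxxxxxx -> Class A (1-126)
Class A, default mask 255.0.0.0 (/8)


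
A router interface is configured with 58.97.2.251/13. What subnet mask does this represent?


/13 means 13 network bits, 19 host bits
Binary: 11111111111110000000000000000000
Mask: 255.248.0.0


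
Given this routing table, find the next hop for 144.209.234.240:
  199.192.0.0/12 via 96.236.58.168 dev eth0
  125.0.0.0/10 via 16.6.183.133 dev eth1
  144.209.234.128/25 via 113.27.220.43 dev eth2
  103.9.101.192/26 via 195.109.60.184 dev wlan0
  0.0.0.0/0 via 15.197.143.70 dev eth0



Longest prefix match for 144.209.234.240:
  /12 199.192.0.0: no
  /10 125.0.0.0: no
  /25 144.209.234.128: MATCH
  /26 103.9.101.192: no
  /0 0.0.0.0: MATCH
Selected: next-hop 113.27.220.43 via eth2 (matched /25)


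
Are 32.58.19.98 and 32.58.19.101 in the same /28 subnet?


Mask: 255.255.255.240
32.58.19.98 AND mask = 32.58.19.96
32.58.19.101 AND mask = 32.58.19.96
Yes, same subnet (32.58.19.96)


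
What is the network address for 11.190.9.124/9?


IP:   00001011.10111110.00001001.01111100
Mask: 11111111.10000000.00000000.00000000
AND operation:
Net:  00001011.10000000.00000000.00000000
Network: 11.128.0.0/9


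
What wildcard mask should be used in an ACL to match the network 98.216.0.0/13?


Subnet mask: 255.248.0.0
Wildcard = 255.255.255.255 - subnet mask
255 - 255 = 0
255 - 248 = 7
255 - 0 = 255
255 - 0 = 255
Wildcard: 0.7.255.255


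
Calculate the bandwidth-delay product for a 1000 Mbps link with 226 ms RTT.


BDP = bandwidth * RTT
= 1000 Mbps * 226 ms
= 1000 * 1e6 * 226 / 1000 bits
= 226000000 bits
= 28250000 bytes
= 27587.8906 KB
BDP = 226000000 bits (28250000 bytes)


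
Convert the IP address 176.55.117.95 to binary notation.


176 = 10110000
55 = 00110111
117 = 01110101
95 = 01011111
Binary: 10110000.00110111.01110101.01011111


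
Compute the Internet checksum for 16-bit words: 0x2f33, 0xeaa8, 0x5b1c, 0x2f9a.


Sum all words (with carry folding):
+ 0x2f33 = 0x2f33
+ 0xeaa8 = 0x19dc
+ 0x5b1c = 0x74f8
+ 0x2f9a = 0xa492
One's complement: ~0xa492
Checksum = 0x5b6d


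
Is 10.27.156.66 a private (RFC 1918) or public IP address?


RFC 1918 private ranges:
  10.0.0.0/8 (10.0.0.0 - 10.255.255.255)
  172.16.0.0/12 (172.16.0.0 - 172.31.255.255)
  192.168.0.0/16 (192.168.0.0 - 192.168.255.255)
Private (in 10.0.0.0/8)


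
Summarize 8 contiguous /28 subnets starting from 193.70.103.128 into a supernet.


Original prefix: /28
Number of subnets: 8 = 2^3
New prefix = 28 - 3 = 25
Supernet: 193.70.103.128/25


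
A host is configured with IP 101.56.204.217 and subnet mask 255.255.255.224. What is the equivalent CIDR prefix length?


Binary: 11111111.11111111.11111111.11100000
Count leading 1s
Prefix: /27


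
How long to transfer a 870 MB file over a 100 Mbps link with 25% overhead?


Effective throughput = 100 * (1 - 25/100) = 75 Mbps
File size in Mb = 870 * 8 = 6960 Mb
Time = 6960 / 75
Time = 92.8 seconds


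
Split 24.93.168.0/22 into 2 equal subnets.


New prefix = 22 + 1 = 23
Each subnet has 512 addresses
  24.93.168.0/23
  24.93.170.0/23
Subnets: 24.93.168.0/23, 24.93.170.0/23


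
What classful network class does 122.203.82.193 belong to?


First octet: 122
Binary: 01111010
0xxxxxxx -> Class A (1-126)
Class A, default mask 255.0.0.0 (/8)


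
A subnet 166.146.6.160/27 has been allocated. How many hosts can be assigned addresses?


Host bits = 32 - 27 = 5
Total addresses = 2^5 = 32
Usable = total - 2 (network and broadcast)
Usable hosts: 30


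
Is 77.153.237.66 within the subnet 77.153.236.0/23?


Subnet network: 77.153.236.0
Test IP AND mask: 77.153.236.0
Yes, 77.153.237.66 is in 77.153.236.0/23


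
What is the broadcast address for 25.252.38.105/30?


Network: 25.252.38.104/30
Host bits = 2
Set all host bits to 1:
Broadcast: 25.252.38.107


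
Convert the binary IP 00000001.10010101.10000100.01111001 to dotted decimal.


00000001 = 1
10010101 = 149
10000100 = 132
01111001 = 121
IP: 1.149.132.121


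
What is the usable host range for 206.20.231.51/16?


Network: 206.20.0.0
Broadcast: 206.20.255.255
First usable = network + 1
Last usable = broadcast - 1
Range: 206.20.0.1 to 206.20.255.254


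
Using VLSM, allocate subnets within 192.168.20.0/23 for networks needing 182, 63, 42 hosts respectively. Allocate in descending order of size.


182 hosts -> /24 (254 usable): 192.168.20.0/24
63 hosts -> /25 (126 usable): 192.168.21.0/25
42 hosts -> /26 (62 usable): 192.168.21.128/26
Allocation: 192.168.20.0/24 (182 hosts, 254 usable); 192.168.21.0/25 (63 hosts, 126 usable); 192.168.21.128/26 (42 hosts, 62 usable)


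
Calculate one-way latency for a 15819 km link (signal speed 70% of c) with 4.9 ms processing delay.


Speed = 0.7 * 3e5 km/s = 210000 km/s
Propagation delay = 15819 / 210000 = 0.0753 s = 75.3286 ms
Processing delay = 4.9 ms
Total one-way latency = 80.2286 ms


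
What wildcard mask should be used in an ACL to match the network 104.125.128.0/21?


Subnet mask: 255.255.248.0
Wildcard = 255.255.255.255 - subnet mask
255 - 255 = 0
255 - 255 = 0
255 - 248 = 7
255 - 0 = 255
Wildcard: 0.0.7.255


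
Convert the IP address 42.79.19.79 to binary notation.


42 = 00101010
79 = 01001111
19 = 00010011
79 = 01001111
Binary: 00101010.01001111.00010011.01001111


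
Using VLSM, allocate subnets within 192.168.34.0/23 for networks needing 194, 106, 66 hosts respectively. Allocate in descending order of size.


194 hosts -> /24 (254 usable): 192.168.34.0/24
106 hosts -> /25 (126 usable): 192.168.35.0/25
66 hosts -> /25 (126 usable): 192.168.35.128/25
Allocation: 192.168.34.0/24 (194 hosts, 254 usable); 192.168.35.0/25 (106 hosts, 126 usable); 192.168.35.128/25 (66 hosts, 126 usable)


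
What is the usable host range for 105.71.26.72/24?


Network: 105.71.26.0
Broadcast: 105.71.26.255
First usable = network + 1
Last usable = broadcast - 1
Range: 105.71.26.1 to 105.71.26.254


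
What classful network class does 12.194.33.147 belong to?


First octet: 12
Binary: 00001100
0xxxxxxx -> Class A (1-126)
Class A, default mask 255.0.0.0 (/8)


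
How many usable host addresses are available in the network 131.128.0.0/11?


Host bits = 32 - 11 = 21
Total addresses = 2^21 = 2097152
Usable = total - 2 (network and broadcast)
Usable hosts: 2097150


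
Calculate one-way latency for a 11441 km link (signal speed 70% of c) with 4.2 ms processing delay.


Speed = 0.7 * 3e5 km/s = 210000 km/s
Propagation delay = 11441 / 210000 = 0.0545 s = 54.481 ms
Processing delay = 4.2 ms
Total one-way latency = 58.681 ms


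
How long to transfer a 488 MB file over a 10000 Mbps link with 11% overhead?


Effective throughput = 10000 * (1 - 11/100) = 8900 Mbps
File size in Mb = 488 * 8 = 3904 Mb
Time = 3904 / 8900
Time = 0.4387 seconds


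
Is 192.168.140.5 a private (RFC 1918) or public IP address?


RFC 1918 private ranges:
  10.0.0.0/8 (10.0.0.0 - 10.255.255.255)
  172.16.0.0/12 (172.16.0.0 - 172.31.255.255)
  192.168.0.0/16 (192.168.0.0 - 192.168.255.255)
Private (in 192.168.0.0/16)


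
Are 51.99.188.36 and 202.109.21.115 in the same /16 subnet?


Mask: 255.255.0.0
51.99.188.36 AND mask = 51.99.0.0
202.109.21.115 AND mask = 202.109.0.0
No, different subnets (51.99.0.0 vs 202.109.0.0)


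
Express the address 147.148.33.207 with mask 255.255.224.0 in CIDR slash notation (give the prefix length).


Binary: 11111111.11111111.11100000.00000000
Count leading 1s
Prefix: /19


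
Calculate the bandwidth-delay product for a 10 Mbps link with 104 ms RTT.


BDP = bandwidth * RTT
= 10 Mbps * 104 ms
= 10 * 1e6 * 104 / 1000 bits
= 1040000 bits
= 130000 bytes
= 126.9531 KB
BDP = 1040000 bits (130000 bytes)


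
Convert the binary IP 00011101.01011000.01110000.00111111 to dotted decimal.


00011101 = 29
01011000 = 88
01110000 = 112
00111111 = 63
IP: 29.88.112.63


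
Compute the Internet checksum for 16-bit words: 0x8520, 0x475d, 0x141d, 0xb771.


Sum all words (with carry folding):
+ 0x8520 = 0x8520
+ 0x475d = 0xcc7d
+ 0x141d = 0xe09a
+ 0xb771 = 0x980c
One's complement: ~0x980c
Checksum = 0x67f3


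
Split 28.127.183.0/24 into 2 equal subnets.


New prefix = 24 + 1 = 25
Each subnet has 128 addresses
  28.127.183.0/25
  28.127.183.128/25
Subnets: 28.127.183.0/25, 28.127.183.128/25


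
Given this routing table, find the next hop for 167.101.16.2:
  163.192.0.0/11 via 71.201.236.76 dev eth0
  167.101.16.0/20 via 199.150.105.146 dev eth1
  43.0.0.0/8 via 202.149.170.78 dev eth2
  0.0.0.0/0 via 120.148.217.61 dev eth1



Longest prefix match for 167.101.16.2:
  /11 163.192.0.0: no
  /20 167.101.16.0: MATCH
  /8 43.0.0.0: no
  /0 0.0.0.0: MATCH
Selected: next-hop 199.150.105.146 via eth1 (matched /20)


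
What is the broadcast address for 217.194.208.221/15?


Network: 217.194.0.0/15
Host bits = 17
Set all host bits to 1:
Broadcast: 217.195.255.255


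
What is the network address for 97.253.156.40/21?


IP:   01100001.11111101.10011100.00101000
Mask: 11111111.11111111.11111000.00000000
AND operation:
Net:  01100001.11111101.10011000.00000000
Network: 97.253.152.0/21


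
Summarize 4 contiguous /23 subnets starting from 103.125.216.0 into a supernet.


Original prefix: /23
Number of subnets: 4 = 2^2
New prefix = 23 - 2 = 21
Supernet: 103.125.216.0/21


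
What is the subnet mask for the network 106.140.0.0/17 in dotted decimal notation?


/17 means 17 network bits, 15 host bits
Binary: 11111111111111111000000000000000
Mask: 255.255.128.0


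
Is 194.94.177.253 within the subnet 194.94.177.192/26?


Subnet network: 194.94.177.192
Test IP AND mask: 194.94.177.192
Yes, 194.94.177.253 is in 194.94.177.192/26


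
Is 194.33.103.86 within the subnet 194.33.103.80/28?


Subnet network: 194.33.103.80
Test IP AND mask: 194.33.103.80
Yes, 194.33.103.86 is in 194.33.103.80/28


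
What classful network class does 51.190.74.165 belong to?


First octet: 51
Binary: 00110011
0xxxxxxx -> Class A (1-126)
Class A, default mask 255.0.0.0 (/8)


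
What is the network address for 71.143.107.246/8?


IP:   01000111.10001111.01101011.11110110
Mask: 11111111.00000000.00000000.00000000
AND operation:
Net:  01000111.00000000.00000000.00000000
Network: 71.0.0.0/8


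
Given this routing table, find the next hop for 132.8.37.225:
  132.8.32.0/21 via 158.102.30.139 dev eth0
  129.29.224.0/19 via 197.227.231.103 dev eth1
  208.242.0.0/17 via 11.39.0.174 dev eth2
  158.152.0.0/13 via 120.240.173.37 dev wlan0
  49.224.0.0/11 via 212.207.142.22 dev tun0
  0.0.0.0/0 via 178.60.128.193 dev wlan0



Longest prefix match for 132.8.37.225:
  /21 132.8.32.0: MATCH
  /19 129.29.224.0: no
  /17 208.242.0.0: no
  /13 158.152.0.0: no
  /11 49.224.0.0: no
  /0 0.0.0.0: MATCH
Selected: next-hop 158.102.30.139 via eth0 (matched /21)


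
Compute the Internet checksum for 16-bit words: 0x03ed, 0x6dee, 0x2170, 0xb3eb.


Sum all words (with carry folding):
+ 0x03ed = 0x03ed
+ 0x6dee = 0x71db
+ 0x2170 = 0x934b
+ 0xb3eb = 0x4737
One's complement: ~0x4737
Checksum = 0xb8c8


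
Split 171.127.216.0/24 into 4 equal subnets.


New prefix = 24 + 2 = 26
Each subnet has 64 addresses
  171.127.216.0/26
  171.127.216.64/26
  171.127.216.128/26
  171.127.216.192/26
Subnets: 171.127.216.0/26, 171.127.216.64/26, 171.127.216.128/26, 171.127.216.192/26


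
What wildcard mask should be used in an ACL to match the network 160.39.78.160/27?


Subnet mask: 255.255.255.224
Wildcard = 255.255.255.255 - subnet mask
255 - 255 = 0
255 - 255 = 0
255 - 255 = 0
255 - 224 = 31
Wildcard: 0.0.0.31


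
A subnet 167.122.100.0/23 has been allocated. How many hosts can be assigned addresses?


Host bits = 32 - 23 = 9
Total addresses = 2^9 = 512
Usable = total - 2 (network and broadcast)
Usable hosts: 510


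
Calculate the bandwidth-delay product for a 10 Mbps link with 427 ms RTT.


BDP = bandwidth * RTT
= 10 Mbps * 427 ms
= 10 * 1e6 * 427 / 1000 bits
= 4270000 bits
= 533750 bytes
= 521.2402 KB
BDP = 4270000 bits (533750 bytes)


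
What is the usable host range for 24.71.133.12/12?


Network: 24.64.0.0
Broadcast: 24.79.255.255
First usable = network + 1
Last usable = broadcast - 1
Range: 24.64.0.1 to 24.79.255.254


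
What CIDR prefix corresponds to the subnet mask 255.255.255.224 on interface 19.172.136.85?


Binary: 11111111.11111111.11111111.11100000
Count leading 1s
Prefix: /27


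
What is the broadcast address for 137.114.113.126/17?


Network: 137.114.0.0/17
Host bits = 15
Set all host bits to 1:
Broadcast: 137.114.127.255


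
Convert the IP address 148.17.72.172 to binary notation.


148 = 10010100
17 = 00010001
72 = 01001000
172 = 10101100
Binary: 10010100.00010001.01001000.10101100


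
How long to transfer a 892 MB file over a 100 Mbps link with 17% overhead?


Effective throughput = 100 * (1 - 17/100) = 83 Mbps
File size in Mb = 892 * 8 = 7136 Mb
Time = 7136 / 83
Time = 85.9759 seconds


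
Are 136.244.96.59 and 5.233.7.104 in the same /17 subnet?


Mask: 255.255.128.0
136.244.96.59 AND mask = 136.244.0.0
5.233.7.104 AND mask = 5.233.0.0
No, different subnets (136.244.0.0 vs 5.233.0.0)


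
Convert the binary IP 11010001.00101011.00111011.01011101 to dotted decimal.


11010001 = 209
00101011 = 43
00111011 = 59
01011101 = 93
IP: 209.43.59.93


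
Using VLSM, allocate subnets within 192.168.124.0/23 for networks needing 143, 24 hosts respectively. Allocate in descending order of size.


143 hosts -> /24 (254 usable): 192.168.124.0/24
24 hosts -> /27 (30 usable): 192.168.125.0/27
Allocation: 192.168.124.0/24 (143 hosts, 254 usable); 192.168.125.0/27 (24 hosts, 30 usable)


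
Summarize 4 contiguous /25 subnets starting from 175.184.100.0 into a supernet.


Original prefix: /25
Number of subnets: 4 = 2^2
New prefix = 25 - 2 = 23
Supernet: 175.184.100.0/23


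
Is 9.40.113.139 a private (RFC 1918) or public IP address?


RFC 1918 private ranges:
  10.0.0.0/8 (10.0.0.0 - 10.255.255.255)
  172.16.0.0/12 (172.16.0.0 - 172.31.255.255)
  192.168.0.0/16 (192.168.0.0 - 192.168.255.255)
Public (not in any RFC 1918 range)


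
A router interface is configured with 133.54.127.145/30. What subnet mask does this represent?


/30 means 30 network bits, 2 host bits
Binary: 11111111111111111111111111111100
Mask: 255.255.255.252


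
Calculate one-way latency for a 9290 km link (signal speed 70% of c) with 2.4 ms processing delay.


Speed = 0.7 * 3e5 km/s = 210000 km/s
Propagation delay = 9290 / 210000 = 0.0442 s = 44.2381 ms
Processing delay = 2.4 ms
Total one-way latency = 46.6381 ms


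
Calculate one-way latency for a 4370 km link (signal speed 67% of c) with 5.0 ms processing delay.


Speed = 0.67 * 3e5 km/s = 201000 km/s
Propagation delay = 4370 / 201000 = 0.0217 s = 21.7413 ms
Processing delay = 5.0 ms
Total one-way latency = 26.7413 ms


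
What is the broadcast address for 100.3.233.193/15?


Network: 100.2.0.0/15
Host bits = 17
Set all host bits to 1:
Broadcast: 100.3.255.255


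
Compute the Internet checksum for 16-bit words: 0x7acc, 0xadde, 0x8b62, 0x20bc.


Sum all words (with carry folding):
+ 0x7acc = 0x7acc
+ 0xadde = 0x28ab
+ 0x8b62 = 0xb40d
+ 0x20bc = 0xd4c9
One's complement: ~0xd4c9
Checksum = 0x2b36


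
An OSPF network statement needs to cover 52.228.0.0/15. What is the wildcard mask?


Subnet mask: 255.254.0.0
Wildcard = 255.255.255.255 - subnet mask
255 - 255 = 0
255 - 254 = 1
255 - 0 = 255
255 - 0 = 255
Wildcard: 0.1.255.255


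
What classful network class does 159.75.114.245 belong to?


First octet: 159
Binary: 10011111
10xxxxxx -> Class B (128-191)
Class B, default mask 255.255.0.0 (/16)


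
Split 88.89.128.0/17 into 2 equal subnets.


New prefix = 17 + 1 = 18
Each subnet has 16384 addresses
  88.89.128.0/18
  88.89.192.0/18
Subnets: 88.89.128.0/18, 88.89.192.0/18


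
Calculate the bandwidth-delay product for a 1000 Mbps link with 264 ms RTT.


BDP = bandwidth * RTT
= 1000 Mbps * 264 ms
= 1000 * 1e6 * 264 / 1000 bits
= 264000000 bits
= 33000000 bytes
= 32226.5625 KB
BDP = 264000000 bits (33000000 bytes)


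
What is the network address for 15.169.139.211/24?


IP:   00001111.10101001.10001011.11010011
Mask: 11111111.11111111.11111111.00000000
AND operation:
Net:  00001111.10101001.10001011.00000000
Network: 15.169.139.0/24


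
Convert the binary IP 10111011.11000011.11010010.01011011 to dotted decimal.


10111011 = 187
11000011 = 195
11010010 = 210
01011011 = 91
IP: 187.195.210.91


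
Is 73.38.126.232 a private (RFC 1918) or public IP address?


RFC 1918 private ranges:
  10.0.0.0/8 (10.0.0.0 - 10.255.255.255)
  172.16.0.0/12 (172.16.0.0 - 172.31.255.255)
  192.168.0.0/16 (192.168.0.0 - 192.168.255.255)
Public (not in any RFC 1918 range)


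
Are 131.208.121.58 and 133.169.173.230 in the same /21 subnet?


Mask: 255.255.248.0
131.208.121.58 AND mask = 131.208.120.0
133.169.173.230 AND mask = 133.169.168.0
No, different subnets (131.208.120.0 vs 133.169.168.0)


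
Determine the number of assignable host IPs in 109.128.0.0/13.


Host bits = 32 - 13 = 19
Total addresses = 2^19 = 524288
Usable = total - 2 (network and broadcast)
Usable hosts: 524286


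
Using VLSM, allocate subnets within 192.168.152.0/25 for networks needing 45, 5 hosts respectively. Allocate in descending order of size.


45 hosts -> /26 (62 usable): 192.168.152.0/26
5 hosts -> /29 (6 usable): 192.168.152.64/29
Allocation: 192.168.152.0/26 (45 hosts, 62 usable); 192.168.152.64/29 (5 hosts, 6 usable)


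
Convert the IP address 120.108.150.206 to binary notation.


120 = 01111000
108 = 01101100
150 = 10010110
206 = 11001110
Binary: 01111000.01101100.10010110.11001110


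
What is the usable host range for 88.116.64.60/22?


Network: 88.116.64.0
Broadcast: 88.116.67.255
First usable = network + 1
Last usable = broadcast - 1
Range: 88.116.64.1 to 88.116.67.254


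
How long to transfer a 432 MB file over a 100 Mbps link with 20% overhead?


Effective throughput = 100 * (1 - 20/100) = 80 Mbps
File size in Mb = 432 * 8 = 3456 Mb
Time = 3456 / 80
Time = 43.2 seconds


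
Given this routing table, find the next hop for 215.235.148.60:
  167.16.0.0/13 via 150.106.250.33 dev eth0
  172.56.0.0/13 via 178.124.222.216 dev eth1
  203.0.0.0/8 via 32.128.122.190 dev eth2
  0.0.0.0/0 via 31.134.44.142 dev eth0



Longest prefix match for 215.235.148.60:
  /13 167.16.0.0: no
  /13 172.56.0.0: no
  /8 203.0.0.0: no
  /0 0.0.0.0: MATCH
Selected: next-hop 31.134.44.142 via eth0 (matched /0)


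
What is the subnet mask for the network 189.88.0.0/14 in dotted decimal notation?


/14 means 14 network bits, 18 host bits
Binary: 11111111111111000000000000000000
Mask: 255.252.0.0


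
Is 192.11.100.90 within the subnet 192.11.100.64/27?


Subnet network: 192.11.100.64
Test IP AND mask: 192.11.100.64
Yes, 192.11.100.90 is in 192.11.100.64/27


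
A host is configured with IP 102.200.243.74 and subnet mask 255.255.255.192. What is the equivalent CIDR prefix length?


Binary: 11111111.11111111.11111111.11000000
Count leading 1s
Prefix: /26


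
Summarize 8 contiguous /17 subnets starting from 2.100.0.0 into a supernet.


Original prefix: /17
Number of subnets: 8 = 2^3
New prefix = 17 - 3 = 14
Supernet: 2.100.0.0/14


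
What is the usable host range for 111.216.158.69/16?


Network: 111.216.0.0
Broadcast: 111.216.255.255
First usable = network + 1
Last usable = broadcast - 1
Range: 111.216.0.1 to 111.216.255.254


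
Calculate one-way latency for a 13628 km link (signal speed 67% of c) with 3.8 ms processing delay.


Speed = 0.67 * 3e5 km/s = 201000 km/s
Propagation delay = 13628 / 201000 = 0.0678 s = 67.801 ms
Processing delay = 3.8 ms
Total one-way latency = 71.601 ms


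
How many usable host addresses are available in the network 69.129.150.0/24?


Host bits = 32 - 24 = 8
Total addresses = 2^8 = 256
Usable = total - 2 (network and broadcast)
Usable hosts: 254


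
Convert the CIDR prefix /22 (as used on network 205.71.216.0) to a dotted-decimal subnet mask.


/22 means 22 network bits, 10 host bits
Binary: 11111111111111111111110000000000
Mask: 255.255.252.0


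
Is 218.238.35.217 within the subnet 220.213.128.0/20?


Subnet network: 220.213.128.0
Test IP AND mask: 218.238.32.0
No, 218.238.35.217 is not in 220.213.128.0/20


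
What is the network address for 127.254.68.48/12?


IP:   01111111.11111110.01000100.00110000
Mask: 11111111.11110000.00000000.00000000
AND operation:
Net:  01111111.11110000.00000000.00000000
Network: 127.240.0.0/12


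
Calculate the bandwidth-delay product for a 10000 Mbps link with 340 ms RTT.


BDP = bandwidth * RTT
= 10000 Mbps * 340 ms
= 10000 * 1e6 * 340 / 1000 bits
= 3400000000 bits
= 425000000 bytes
= 415039.0625 KB
BDP = 3400000000 bits (425000000 bytes)


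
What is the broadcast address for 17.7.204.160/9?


Network: 17.0.0.0/9
Host bits = 23
Set all host bits to 1:
Broadcast: 17.127.255.255


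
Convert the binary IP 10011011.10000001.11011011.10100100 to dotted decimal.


10011011 = 155
10000001 = 129
11011011 = 219
10100100 = 164
IP: 155.129.219.164


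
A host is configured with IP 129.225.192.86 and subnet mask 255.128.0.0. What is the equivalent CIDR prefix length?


Binary: 11111111.10000000.00000000.00000000
Count leading 1s
Prefix: /9


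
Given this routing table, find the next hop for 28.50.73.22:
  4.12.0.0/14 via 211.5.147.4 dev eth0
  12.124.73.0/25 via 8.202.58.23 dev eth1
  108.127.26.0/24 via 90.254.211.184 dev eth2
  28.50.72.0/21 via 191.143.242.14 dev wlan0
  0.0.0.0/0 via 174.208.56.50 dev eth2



Longest prefix match for 28.50.73.22:
  /14 4.12.0.0: no
  /25 12.124.73.0: no
  /24 108.127.26.0: no
  /21 28.50.72.0: MATCH
  /0 0.0.0.0: MATCH
Selected: next-hop 191.143.242.14 via wlan0 (matched /21)


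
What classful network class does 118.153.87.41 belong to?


First octet: 118
Binary: 01110110
0xxxxxxx -> Class A (1-126)
Class A, default mask 255.0.0.0 (/8)


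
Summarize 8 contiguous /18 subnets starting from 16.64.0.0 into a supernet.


Original prefix: /18
Number of subnets: 8 = 2^3
New prefix = 18 - 3 = 15
Supernet: 16.64.0.0/15


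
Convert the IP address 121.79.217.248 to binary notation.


121 = 01111001
79 = 01001111
217 = 11011001
248 = 11111000
Binary: 01111001.01001111.11011001.11111000


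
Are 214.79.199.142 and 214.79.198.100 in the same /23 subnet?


Mask: 255.255.254.0
214.79.199.142 AND mask = 214.79.198.0
214.79.198.100 AND mask = 214.79.198.0
Yes, same subnet (214.79.198.0)


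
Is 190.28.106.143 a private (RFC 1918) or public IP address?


RFC 1918 private ranges:
  10.0.0.0/8 (10.0.0.0 - 10.255.255.255)
  172.16.0.0/12 (172.16.0.0 - 172.31.255.255)
  192.168.0.0/16 (192.168.0.0 - 192.168.255.255)
Public (not in any RFC 1918 range)


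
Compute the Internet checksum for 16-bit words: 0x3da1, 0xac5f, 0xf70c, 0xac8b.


Sum all words (with carry folding):
+ 0x3da1 = 0x3da1
+ 0xac5f = 0xea00
+ 0xf70c = 0xe10d
+ 0xac8b = 0x8d99
One's complement: ~0x8d99
Checksum = 0x7266


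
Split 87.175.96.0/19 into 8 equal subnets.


New prefix = 19 + 3 = 22
Each subnet has 1024 addresses
  87.175.96.0/22
  87.175.100.0/22
  87.175.104.0/22
  87.175.108.0/22
  87.175.112.0/22
  87.175.116.0/22
  87.175.120.0/22
  87.175.124.0/22
Subnets: 87.175.96.0/22, 87.175.100.0/22, 87.175.104.0/22, 87.175.108.0/22, 87.175.112.0/22, 87.175.116.0/22, 87.175.120.0/22, 87.175.124.0/22


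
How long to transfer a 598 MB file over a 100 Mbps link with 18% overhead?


Effective throughput = 100 * (1 - 18/100) = 82 Mbps
File size in Mb = 598 * 8 = 4784 Mb
Time = 4784 / 82
Time = 58.3415 seconds


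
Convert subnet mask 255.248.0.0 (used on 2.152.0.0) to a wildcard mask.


Subnet mask: 255.248.0.0
Wildcard = 255.255.255.255 - subnet mask
255 - 255 = 0
255 - 248 = 7
255 - 0 = 255
255 - 0 = 255
Wildcard: 0.7.255.255


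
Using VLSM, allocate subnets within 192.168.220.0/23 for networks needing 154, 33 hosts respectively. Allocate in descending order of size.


154 hosts -> /24 (254 usable): 192.168.220.0/24
33 hosts -> /26 (62 usable): 192.168.221.0/26
Allocation: 192.168.220.0/24 (154 hosts, 254 usable); 192.168.221.0/26 (33 hosts, 62 usable)


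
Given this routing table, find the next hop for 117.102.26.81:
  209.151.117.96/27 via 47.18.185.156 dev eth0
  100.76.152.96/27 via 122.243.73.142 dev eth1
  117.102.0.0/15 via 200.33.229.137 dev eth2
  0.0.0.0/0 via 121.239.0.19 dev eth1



Longest prefix match for 117.102.26.81:
  /27 209.151.117.96: no
  /27 100.76.152.96: no
  /15 117.102.0.0: MATCH
  /0 0.0.0.0: MATCH
Selected: next-hop 200.33.229.137 via eth2 (matched /15)


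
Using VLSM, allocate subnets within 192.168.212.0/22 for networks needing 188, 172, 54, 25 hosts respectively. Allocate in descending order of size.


188 hosts -> /24 (254 usable): 192.168.212.0/24
172 hosts -> /24 (254 usable): 192.168.213.0/24
54 hosts -> /26 (62 usable): 192.168.214.0/26
25 hosts -> /27 (30 usable): 192.168.214.64/27
Allocation: 192.168.212.0/24 (188 hosts, 254 usable); 192.168.213.0/24 (172 hosts, 254 usable); 192.168.214.0/26 (54 hosts, 62 usable); 192.168.214.64/27 (25 hosts, 30 usable)


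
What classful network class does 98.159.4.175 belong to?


First octet: 98
Binary: 01100010
0xxxxxxx -> Class A (1-126)
Class A, default mask 255.0.0.0 (/8)


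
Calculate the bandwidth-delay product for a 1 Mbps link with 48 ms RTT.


BDP = bandwidth * RTT
= 1 Mbps * 48 ms
= 1 * 1e6 * 48 / 1000 bits
= 48000 bits
= 6000 bytes
= 5.8594 KB
BDP = 48000 bits (6000 bytes)


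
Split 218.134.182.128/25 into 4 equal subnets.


New prefix = 25 + 2 = 27
Each subnet has 32 addresses
  218.134.182.128/27
  218.134.182.160/27
  218.134.182.192/27
  218.134.182.224/27
Subnets: 218.134.182.128/27, 218.134.182.160/27, 218.134.182.192/27, 218.134.182.224/27
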